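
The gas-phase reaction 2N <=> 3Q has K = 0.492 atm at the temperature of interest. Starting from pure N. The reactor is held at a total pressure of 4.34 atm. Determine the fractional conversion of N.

X = 0.272

Take 1 mol N as basis and let X be its fractional conversion, so ξ = 0.5X.
Mole table: n_N = 1 − X; n_Q = 1.5X.
Summing: n_T = 1 + 0.5X.
Mole fractions y_i = n_i/n_T; K = p_Q^3 / (p_N^2) with p_i = y_i·P.
This yields a degree-3 equation in X; solving on (0,1), X = 0.272.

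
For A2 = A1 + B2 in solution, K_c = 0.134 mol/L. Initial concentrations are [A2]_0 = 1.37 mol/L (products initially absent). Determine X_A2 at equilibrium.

Let X = conversion of A2; extent ξ = 1.37·X mol/L.
Concentrations: [A2] = 1.37 − 1.37X; [A1] = 1.37X; [B2] = 1.37X.
K_c = [A1] [B2] / ([A2]).
Equating to 0.134 mol/L: the physical root is X = 0.268.

X = 0.268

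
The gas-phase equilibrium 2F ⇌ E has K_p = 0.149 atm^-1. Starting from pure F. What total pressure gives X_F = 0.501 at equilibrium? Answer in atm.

Take 1 mol F as basis and let X be its fractional conversion, so ξ = 0.5X.
Species balance: n_F = 1 − X; n_E = 0.5X.
Summing: n_T = 1 − 0.5X.
K_p = p_E / (p_F^2) with p_i = (n_i/n_T)·P.
At X = 0.501: the mole-fraction product g(X) = Π y_i^ν_i = 0.754. Since K_p = g(X)·P^{-1}, P = (g/K_p)^(1/1) = (0.754/0.149)^(1/1) = 5.06 atm.

P = 5.06 atm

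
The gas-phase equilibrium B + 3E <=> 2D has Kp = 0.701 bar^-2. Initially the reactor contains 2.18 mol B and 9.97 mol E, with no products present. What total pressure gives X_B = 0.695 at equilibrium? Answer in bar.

P = 3.2 bar

Let X = conversion of B (basis 2.18 mol B); extent of reaction ξ = 2.18X.
Moles: n_B = 2.18 − 2.18X; n_E = 9.97 − 6.54X; n_D = 4.36X.
Total moles n_T = 12.2 − 4.36X.
Kp = p_D^2 / (p_B p_E^3) with p_i = (n_i/n_T)·P.
At X = 0.695: the mole-fraction product g(X) = Π y_i^ν_i = 7.195. Since Kp = g(X)·P^{-2}, P = (g/Kp)^(1/2) = (7.195/0.701)^(1/2) = 3.2 bar.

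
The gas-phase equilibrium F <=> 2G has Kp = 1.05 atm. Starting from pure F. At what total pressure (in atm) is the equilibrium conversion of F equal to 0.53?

Basis: 1 mol F initially; let X = conversion of F. Extent ξ = X.
Species balance: n_F = 1 − X; n_G = 2X.
n_T = Σnᵢ = 1 + X.
Kp = p_G^2 / (p_F) with p_i = (n_i/n_T)·P.
At X = 0.53: the mole-fraction product g(X) = Π y_i^ν_i = 1.563. Since Kp = g(X)·P^{1}, P = (Kp/g)^(1/1) = (1.05/1.563)^(1/1) = 0.672 atm.

P = 0.672 atm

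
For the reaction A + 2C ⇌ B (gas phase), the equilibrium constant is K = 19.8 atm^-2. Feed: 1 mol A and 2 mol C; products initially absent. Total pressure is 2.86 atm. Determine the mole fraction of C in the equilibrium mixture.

y_C = 0.205

Let X = conversion of A (basis 1 mol A); extent of reaction ξ = X.
Mole table: n_A = 1 − X; n_C = 2 − 2X; n_B = X.
Total moles n_T = 3 − 2X.
With p_i = (n_i/n_T)P, K = p_B / (p_A p_C^2).
Substituting and setting equal to 19.8 atm^-2 gives a polynomial in X; the root in (0,1) is X = 0.871.
Then n_C = 0.257, n_T = 1.26, so y_C = 0.205.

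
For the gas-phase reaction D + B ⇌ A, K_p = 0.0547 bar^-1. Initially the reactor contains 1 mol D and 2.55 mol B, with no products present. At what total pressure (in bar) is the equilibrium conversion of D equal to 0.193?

Let X = conversion of D (basis 1 mol D); extent of reaction ξ = X.
Species balance: n_D = 1 − X; n_B = 2.55 − X; n_A = X.
n_T = Σnᵢ = 3.55 − X.
K_p = p_A / (p_D p_B) with p_i = (n_i/n_T)·P.
At X = 0.193: the mole-fraction product g(X) = Π y_i^ν_i = 0.3406. Since K_p = g(X)·P^{-1}, P = (g/K_p)^(1/1) = (0.3406/0.0547)^(1/1) = 6.23 bar.

P = 6.23 bar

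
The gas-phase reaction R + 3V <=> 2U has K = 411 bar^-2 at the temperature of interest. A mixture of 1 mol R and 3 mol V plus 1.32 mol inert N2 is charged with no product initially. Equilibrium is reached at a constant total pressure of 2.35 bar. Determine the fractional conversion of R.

X = 0.843

Let X = conversion of R (basis 1 mol R); extent of reaction ξ = X.
At extent ξ: n_R = 1 − X; n_V = 3 − 3X; n_U = 2X; n_I = 1.32 (inert).
n_T = Σnᵢ = 5.32 − 2X.
y_i = n_i/n_T, p_i = y_i·P. K = p_U^2 / (p_R p_V^3).
This yields a degree-4 equation in X; solving on (0,1), X = 0.843.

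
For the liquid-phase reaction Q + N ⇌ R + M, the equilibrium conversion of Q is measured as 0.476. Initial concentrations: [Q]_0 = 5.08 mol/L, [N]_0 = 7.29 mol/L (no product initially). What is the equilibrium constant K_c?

Let X = conversion of Q.
Concentrations: [Q] = 5.08 − 5.08X; [N] = 7.29 − 5.08X; [R] = 5.08X; [M] = 5.08X.
At X = 0.476: [Q] = 2.66, [N] = 4.87, [R] = 2.42, [M] = 2.42.
K_c = [R] [M] / ([Q] [N]) = 0.451.

K_c = 0.451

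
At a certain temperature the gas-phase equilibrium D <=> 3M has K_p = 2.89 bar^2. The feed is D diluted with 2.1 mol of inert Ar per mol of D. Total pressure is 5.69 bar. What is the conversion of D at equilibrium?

Basis: 1 mol D initially; let X = conversion of D. Extent ξ = X.
Moles: n_D = 1 − X; n_M = 3X; n_I = 2.1 (inert).
Summing: n_T = 3.1 + 2X.
y_i = n_i/n_T, p_i = y_i·P. K_p = p_M^3 / (p_D).
Equating to 2.89 bar^2 and solving on 0 < X < 1: X = 0.316.

X = 0.316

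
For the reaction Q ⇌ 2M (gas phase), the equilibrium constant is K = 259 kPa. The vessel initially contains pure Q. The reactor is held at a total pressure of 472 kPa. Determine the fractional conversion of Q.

X = 0.347

Let X = conversion of Q (basis 1 mol Q); extent of reaction ξ = X.
Species balance: n_Q = 1 − X; n_M = 2X.
Summing: n_T = 1 + X.
y_i = n_i/n_T, p_i = y_i·P. K = p_M^2 / (p_Q).
This yields a degree-2 equation in X; solving on (0,1), X = 0.347.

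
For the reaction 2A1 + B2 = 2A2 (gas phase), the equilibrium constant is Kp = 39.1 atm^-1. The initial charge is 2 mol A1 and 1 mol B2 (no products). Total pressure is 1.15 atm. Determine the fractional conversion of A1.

X = 0.706

Basis: 2 mol A1 initially; let X = conversion of A1. Extent ξ = X.
At extent ξ: n_A1 = 2 − 2X; n_B2 = 1 − X; n_A2 = 2X.
Total moles n_T = 3 − X.
With p_i = (n_i/n_T)P, Kp = p_A2^2 / (p_A1^2 p_B2).
Setting this equal to 39.1 atm^-1 and taking the physical root (0 < X < 1) gives X = 0.706.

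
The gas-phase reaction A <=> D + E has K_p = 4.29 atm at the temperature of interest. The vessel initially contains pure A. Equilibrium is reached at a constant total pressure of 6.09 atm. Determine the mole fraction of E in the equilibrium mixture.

y_E = 0.391

Let X = conversion of A (basis 1 mol A); extent of reaction ξ = X.
Mole table: n_A = 1 − X; n_D = X; n_E = X.
Summing: n_T = 1 + X.
Mole fractions y_i = n_i/n_T; K_p = p_D p_E / (p_A) with p_i = y_i·P.
Substituting and setting equal to 4.29 atm gives a polynomial in X; the root in (0,1) is X = 0.643.
Then n_E = 0.643, n_T = 1.64, so y_E = 0.391.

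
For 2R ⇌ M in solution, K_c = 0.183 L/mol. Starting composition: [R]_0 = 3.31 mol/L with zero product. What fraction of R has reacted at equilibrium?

X = 0.415

Let X = conversion of R; extent ξ = 3.31X/2 mol/L.
Concentrations: [R] = 3.31 − 3.31X; [M] = 1.66X.
K_c = [M] / ([R]^2).
This equals 0.183 at X = 0.415 (the root in 0 < X < 1).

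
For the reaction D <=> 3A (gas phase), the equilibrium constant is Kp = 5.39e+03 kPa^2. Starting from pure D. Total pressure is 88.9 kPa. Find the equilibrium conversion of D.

Take 1 mol D as basis and let X be its fractional conversion, so ξ = X.
Species balance: n_D = 1 − X; n_A = 3X.
n_T = Σnᵢ = 1 + 2X.
Mole fractions y_i = n_i/n_T; Kp = p_A^3 / (p_D) with p_i = y_i·P.
Substituting and setting equal to 5.39e+03 kPa^2 gives a polynomial in X; the root in (0,1) is X = 0.363.

X = 0.363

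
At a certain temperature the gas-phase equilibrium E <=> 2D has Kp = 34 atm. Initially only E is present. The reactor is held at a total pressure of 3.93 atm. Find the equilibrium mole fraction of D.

Let X = conversion of E (basis 1 mol E); extent of reaction ξ = X.
Mole table: n_E = 1 − X; n_D = 2X.
Total moles n_T = 1 + X.
Mole fractions y_i = n_i/n_T; Kp = p_D^2 / (p_E) with p_i = y_i·P.
Setting this equal to 34 atm and taking the physical root (0 < X < 1) gives X = 0.827.
Then n_D = 1.65, n_T = 1.83, so y_D = 0.905.

y_D = 0.905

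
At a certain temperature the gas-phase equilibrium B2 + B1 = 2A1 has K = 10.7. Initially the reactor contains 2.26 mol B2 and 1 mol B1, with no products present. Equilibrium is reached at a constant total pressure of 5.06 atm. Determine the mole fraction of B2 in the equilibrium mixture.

y_B2 = 0.441

Take 1 mol B1 as basis and let X be its fractional conversion, so ξ = X.
Species balance: n_B2 = 2.26 − X; n_B1 = 1 − X; n_A1 = 2X.
Since Δν = 0, n_T = 3.26 throughout.
With p_i = (n_i/n_T)P, K = p_A1^2 / (p_B2 p_B1).
Substituting and setting equal to 10.7 gives a polynomial in X; the root in (0,1) is X = 0.824.
Then n_B2 = 1.44, n_T = 3.26, so y_B2 = 0.441.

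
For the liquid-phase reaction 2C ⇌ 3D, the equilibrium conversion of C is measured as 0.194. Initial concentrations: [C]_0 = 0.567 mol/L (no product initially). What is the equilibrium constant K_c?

Let X = conversion of C.
Concentrations: [C] = 0.567 − 0.567X; [D] = 0.85X.
At X = 0.194: [C] = 0.457, [D] = 0.165.
K_c = [D]^3 / ([C]^2) = 0.0215 mol/L.

K_c = 0.0215 mol/L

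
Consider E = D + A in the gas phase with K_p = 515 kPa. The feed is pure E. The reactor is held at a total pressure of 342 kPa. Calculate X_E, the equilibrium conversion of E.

X = 0.775

Take 1 mol E as basis and let X be its fractional conversion, so ξ = X.
Species balance: n_E = 1 − X; n_D = X; n_A = X.
Summing: n_T = 1 + X.
y_i = n_i/n_T, p_i = y_i·P. K_p = p_D p_A / (p_E).
Setting this equal to 515 kPa and taking the physical root (0 < X < 1) gives X = 0.775.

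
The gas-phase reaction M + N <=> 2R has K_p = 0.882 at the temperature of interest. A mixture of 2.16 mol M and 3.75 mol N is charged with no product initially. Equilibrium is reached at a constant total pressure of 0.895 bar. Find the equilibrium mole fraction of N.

y_N = 0.483

Take 2.16 mol M as basis and let X be its fractional conversion, so ξ = 2.16X.
Mole table: n_M = 2.16 − 2.16X; n_N = 3.75 − 2.16X; n_R = 4.32X.
Since Δν = 0, n_T = 5.91 throughout.
y_i = n_i/n_T, p_i = y_i·P. K_p = p_R^2 / (p_M p_N).
This yields a degree-2 equation in X; solving on (0,1), X = 0.414.
Then n_N = 2.86, n_T = 5.91, so y_N = 0.483.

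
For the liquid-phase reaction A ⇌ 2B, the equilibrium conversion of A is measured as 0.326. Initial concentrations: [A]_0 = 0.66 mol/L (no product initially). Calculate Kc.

Kc = 0.416 mol/L

Let X = conversion of A.
Concentrations: [A] = 0.66 − 0.66X; [B] = 1.32X.
At X = 0.326: [A] = 0.445, [B] = 0.43.
Kc = [B]^2 / ([A]) = 0.416 mol/L.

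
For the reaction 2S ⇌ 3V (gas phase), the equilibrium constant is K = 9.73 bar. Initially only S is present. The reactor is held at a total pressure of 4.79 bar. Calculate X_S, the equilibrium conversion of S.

X = 0.543

Take 1 mol S as basis and let X be its fractional conversion, so ξ = 0.5X.
Mole table: n_S = 1 − X; n_V = 1.5X.
n_T = Σnᵢ = 1 + 0.5X.
Mole fractions y_i = n_i/n_T; K = p_V^3 / (p_S^2) with p_i = y_i·P.
This yields a degree-3 equation in X; solving on (0,1), X = 0.543.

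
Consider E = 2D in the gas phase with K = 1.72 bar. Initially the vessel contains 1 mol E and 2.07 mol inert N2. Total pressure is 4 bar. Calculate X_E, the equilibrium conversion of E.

X = 0.455

Basis: 1 mol E initially; let X = conversion of E. Extent ξ = X.
Species balance: n_E = 1 − X; n_D = 2X; n_I = 2.07 (inert).
Total moles n_T = 3.07 + X.
With p_i = (n_i/n_T)P, K = p_D^2 / (p_E).
Setting this equal to 1.72 bar and taking the physical root (0 < X < 1) gives X = 0.455.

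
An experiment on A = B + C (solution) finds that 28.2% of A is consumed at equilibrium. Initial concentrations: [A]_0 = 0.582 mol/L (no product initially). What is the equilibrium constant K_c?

Let X = conversion of A.
Concentrations: [A] = 0.582 − 0.582X; [B] = 0.582X; [C] = 0.582X.
At X = 0.282: [A] = 0.418, [B] = 0.164, [C] = 0.164.
K_c = [B] [C] / ([A]) = 0.0645 mol/L.

K_c = 0.0645 mol/L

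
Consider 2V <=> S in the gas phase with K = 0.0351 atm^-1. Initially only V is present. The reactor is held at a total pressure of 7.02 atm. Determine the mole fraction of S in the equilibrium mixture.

Basis: 1 mol V initially; let X = conversion of V. Extent ξ = 0.5X.
Moles: n_V = 1 − X; n_S = 0.5X.
Summing: n_T = 1 − 0.5X.
With p_i = (n_i/n_T)P, K = p_S / (p_V^2).
This yields a degree-2 equation in X; solving on (0,1), X = 0.290.
Then n_S = 0.145, n_T = 0.855, so y_S = 0.170.

y_S = 0.170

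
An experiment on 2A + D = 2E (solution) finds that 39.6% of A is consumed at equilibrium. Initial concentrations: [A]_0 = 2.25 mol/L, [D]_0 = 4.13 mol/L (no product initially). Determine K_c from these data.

Let X = conversion of A.
Concentrations: [A] = 2.25 − 2.25X; [D] = 4.13 − 1.12X; [E] = 2.25X.
At X = 0.396: [A] = 1.36, [D] = 3.68, [E] = 0.891.
K_c = [E]^2 / ([A]^2 [D]) = 0.117 L/mol.

K_c = 0.117 L/mol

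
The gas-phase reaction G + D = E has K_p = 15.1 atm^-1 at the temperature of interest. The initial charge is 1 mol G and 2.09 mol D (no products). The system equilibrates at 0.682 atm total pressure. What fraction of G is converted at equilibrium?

X = 0.851

Take 1 mol G as basis and let X be its fractional conversion, so ξ = X.
Moles: n_G = 1 − X; n_D = 2.09 − X; n_E = X.
n_T = Σnᵢ = 3.09 − X.
With p_i = (n_i/n_T)P, K_p = p_E / (p_G p_D).
Equating to 15.1 atm^-1 and solving on 0 < X < 1: X = 0.851.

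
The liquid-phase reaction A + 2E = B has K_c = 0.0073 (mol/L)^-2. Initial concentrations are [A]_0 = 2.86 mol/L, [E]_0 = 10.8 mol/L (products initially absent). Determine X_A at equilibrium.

X = 0.358

Let X = conversion of A; extent ξ = 2.86·X mol/L.
Concentrations: [A] = 2.86 − 2.86X; [E] = 10.8 − 5.72X; [B] = 2.86X.
K_c = [B] / ([A] [E]^2).
Equating to 0.0073 (mol/L)^-2: the physical root is X = 0.358.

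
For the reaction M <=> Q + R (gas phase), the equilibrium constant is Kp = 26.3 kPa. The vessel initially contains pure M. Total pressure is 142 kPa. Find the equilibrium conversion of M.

Let X = conversion of M (basis 1 mol M); extent of reaction ξ = X.
Species balance: n_M = 1 − X; n_Q = X; n_R = X.
Summing: n_T = 1 + X.
Mole fractions y_i = n_i/n_T; Kp = p_Q p_R / (p_M) with p_i = y_i·P.
Substituting and setting equal to 26.3 kPa gives a polynomial in X; the root in (0,1) is X = 0.395.

X = 0.395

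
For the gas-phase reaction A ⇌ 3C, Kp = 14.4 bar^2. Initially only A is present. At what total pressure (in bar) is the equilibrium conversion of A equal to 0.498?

P = 2.94 bar

Let X = conversion of A (basis 1 mol A); extent of reaction ξ = X.
Moles: n_A = 1 − X; n_C = 3X.
Summing: n_T = 1 + 2X.
Kp = p_C^3 / (p_A) with p_i = (n_i/n_T)·P.
At X = 0.498: the mole-fraction product g(X) = Π y_i^ν_i = 1.667. Since Kp = g(X)·P^{2}, P = (Kp/g)^(1/2) = (14.4/1.667)^(1/2) = 2.94 bar.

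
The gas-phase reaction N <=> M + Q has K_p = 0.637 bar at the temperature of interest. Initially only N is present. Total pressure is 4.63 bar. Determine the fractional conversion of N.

X = 0.348

Take 1 mol N as basis and let X be its fractional conversion, so ξ = X.
At extent ξ: n_N = 1 − X; n_M = X; n_Q = X.
Total moles n_T = 1 + X.
Mole fractions y_i = n_i/n_T; K_p = p_M p_Q / (p_N) with p_i = y_i·P.
Setting this equal to 0.637 bar and taking the physical root (0 < X < 1) gives X = 0.348.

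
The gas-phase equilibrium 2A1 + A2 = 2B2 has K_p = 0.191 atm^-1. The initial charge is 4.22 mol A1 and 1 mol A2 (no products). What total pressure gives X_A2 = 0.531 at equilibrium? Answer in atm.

P = 5.92 atm

Let X = conversion of A2 (basis 1 mol A2); extent of reaction ξ = X.
Mole table: n_A1 = 4.22 − 2X; n_A2 = 1 − X; n_B2 = 2X.
Total moles n_T = 5.22 − X.
K_p = p_B2^2 / (p_A1^2 p_A2) with p_i = (n_i/n_T)·P.
At X = 0.531: the mole-fraction product g(X) = Π y_i^ν_i = 1.131. Since K_p = g(X)·P^{-1}, P = (g/K_p)^(1/1) = (1.131/0.191)^(1/1) = 5.92 atm.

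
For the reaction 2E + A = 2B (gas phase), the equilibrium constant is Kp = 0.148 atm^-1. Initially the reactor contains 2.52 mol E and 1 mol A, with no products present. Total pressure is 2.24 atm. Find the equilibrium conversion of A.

Let X = conversion of A (basis 1 mol A); extent of reaction ξ = X.
Species balance: n_E = 2.52 − 2X; n_A = 1 − X; n_B = 2X.
n_T = Σnᵢ = 3.52 − X.
With p_i = (n_i/n_T)P, Kp = p_B^2 / (p_E^2 p_A).
This yields a degree-3 equation in X; solving on (0,1), X = 0.270.

X = 0.270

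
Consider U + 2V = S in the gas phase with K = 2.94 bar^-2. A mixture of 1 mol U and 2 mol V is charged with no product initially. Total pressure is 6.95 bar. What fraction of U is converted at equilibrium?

X = 0.865

Basis: 1 mol U initially; let X = conversion of U. Extent ξ = X.
Moles: n_U = 1 − X; n_V = 2 − 2X; n_S = X.
Total moles n_T = 3 − 2X.
With p_i = (n_i/n_T)P, K = p_S / (p_U p_V^2).
Setting this equal to 2.94 bar^-2 and taking the physical root (0 < X < 1) gives X = 0.865.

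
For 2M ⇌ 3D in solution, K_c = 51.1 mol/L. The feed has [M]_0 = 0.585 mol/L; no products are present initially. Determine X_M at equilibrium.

X = 0.847

Let X = conversion of M; extent ξ = 0.585X/2 mol/L.
Concentrations: [M] = 0.585 − 0.585X; [D] = 0.877X.
K_c = [D]^3 / ([M]^2).
This equals 51.1 at X = 0.847 (the root in 0 < X < 1).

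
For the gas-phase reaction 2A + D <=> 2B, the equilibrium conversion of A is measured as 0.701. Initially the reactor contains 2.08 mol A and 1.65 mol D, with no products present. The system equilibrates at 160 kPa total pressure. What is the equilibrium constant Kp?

Kp = 0.112 kPa^-1

Basis: 2.08 mol A initially; let X = conversion of A. Extent ξ = 1.04X.
Mole table: n_A = 2.08 − 2.08X; n_D = 1.65 − 1.04X; n_B = 2.08X.
Total moles n_T = 3.73 − 1.04X.
At X = 0.701: n_A = 0.622, n_D = 0.921, n_B = 1.46, n_T = 3.
p_i = (n_i/n_T)·P. Kp = p_B^2 / (p_A^2 p_D) = 0.112 kPa^-1.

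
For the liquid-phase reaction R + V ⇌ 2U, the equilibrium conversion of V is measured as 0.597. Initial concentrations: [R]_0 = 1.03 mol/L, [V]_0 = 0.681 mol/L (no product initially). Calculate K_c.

Let X = conversion of V.
Concentrations: [R] = 1.03 − 0.681X; [V] = 0.681 − 0.681X; [U] = 1.36X.
At X = 0.597: [R] = 0.623, [V] = 0.274, [U] = 0.813.
K_c = [U]^2 / ([R] [V]) = 3.86.

K_c = 3.86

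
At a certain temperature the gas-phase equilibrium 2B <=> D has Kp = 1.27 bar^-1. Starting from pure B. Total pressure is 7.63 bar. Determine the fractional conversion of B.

X = 0.841

Basis: 1 mol B initially; let X = conversion of B. Extent ξ = 0.5X.
At extent ξ: n_B = 1 − X; n_D = 0.5X.
Total moles n_T = 1 − 0.5X.
y_i = n_i/n_T, p_i = y_i·P. Kp = p_D / (p_B^2).
Setting this equal to 1.27 bar^-1 and taking the physical root (0 < X < 1) gives X = 0.841.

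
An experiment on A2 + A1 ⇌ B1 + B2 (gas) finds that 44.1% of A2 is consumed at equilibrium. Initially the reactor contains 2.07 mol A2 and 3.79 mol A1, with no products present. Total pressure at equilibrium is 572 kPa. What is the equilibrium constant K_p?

K_p = 0.25

Let X = conversion of A2 (basis 2.07 mol A2); extent of reaction ξ = 2.07X.
Species balance: n_A2 = 2.07 − 2.07X; n_A1 = 3.79 − 2.07X; n_B1 = 2.07X; n_B2 = 2.07X.
n_T stays at 5.86 (no change in mole number).
At X = 0.441: n_A2 = 1.16, n_A1 = 2.88, n_B1 = 0.913, n_B2 = 0.913, n_T = 5.86.
p_i = (n_i/n_T)·P. K_p = p_B1 p_B2 / (p_A2 p_A1) = 0.25.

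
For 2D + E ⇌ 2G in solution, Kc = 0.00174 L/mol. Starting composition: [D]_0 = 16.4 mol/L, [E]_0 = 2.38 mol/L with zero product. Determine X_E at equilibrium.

Let X = conversion of E; extent ξ = 2.38·X mol/L.
Concentrations: [D] = 16.4 − 4.76X; [E] = 2.38 − 2.38X; [G] = 4.76X.
Kc = [G]^2 / ([D]^2 [E]).
This equals 0.00174 at X = 0.189 (the root in 0 < X < 1).

X = 0.189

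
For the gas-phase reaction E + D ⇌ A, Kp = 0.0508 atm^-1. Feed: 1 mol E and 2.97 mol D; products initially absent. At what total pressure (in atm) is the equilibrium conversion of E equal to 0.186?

P = 6.11 atm

Let X = conversion of E (basis 1 mol E); extent of reaction ξ = X.
Mole table: n_E = 1 − X; n_D = 2.97 − X; n_A = X.
Summing: n_T = 3.97 − X.
Kp = p_A / (p_E p_D) with p_i = (n_i/n_T)·P.
At X = 0.186: the mole-fraction product g(X) = Π y_i^ν_i = 0.3106. Since Kp = g(X)·P^{-1}, P = (g/Kp)^(1/1) = (0.3106/0.0508)^(1/1) = 6.11 atm.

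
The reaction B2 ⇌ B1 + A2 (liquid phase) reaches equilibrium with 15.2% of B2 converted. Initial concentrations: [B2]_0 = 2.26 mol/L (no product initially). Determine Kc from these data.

Kc = 0.0616 mol/L

Let X = conversion of B2.
Concentrations: [B2] = 2.26 − 2.26X; [B1] = 2.26X; [A2] = 2.26X.
At X = 0.152: [B2] = 1.92, [B1] = 0.344, [A2] = 0.344.
Kc = [B1] [A2] / ([B2]) = 0.0616 mol/L.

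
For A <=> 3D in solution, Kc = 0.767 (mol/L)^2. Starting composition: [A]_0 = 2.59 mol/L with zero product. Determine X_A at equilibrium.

X = 0.153

Let X = conversion of A; extent ξ = 2.59·X mol/L.
Concentrations: [A] = 2.59 − 2.59X; [D] = 7.77X.
Kc = [D]^3 / ([A]).
Equating to 0.767 (mol/L)^2: the physical root is X = 0.153.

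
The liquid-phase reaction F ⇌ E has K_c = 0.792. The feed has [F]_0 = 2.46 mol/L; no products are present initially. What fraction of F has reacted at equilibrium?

X = 0.442

Let X = conversion of F; extent ξ = 2.46·X mol/L.
Concentrations: [F] = 2.46 − 2.46X; [E] = 2.46X.
K_c = [E] / ([F]).
Setting equal to 0.792 and solving for X on (0,1) gives X = 0.442.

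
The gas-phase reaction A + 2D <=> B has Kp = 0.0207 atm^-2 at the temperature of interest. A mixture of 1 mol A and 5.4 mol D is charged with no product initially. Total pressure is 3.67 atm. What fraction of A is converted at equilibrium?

X = 0.163

Take 1 mol A as basis and let X be its fractional conversion, so ξ = X.
Species balance: n_A = 1 − X; n_D = 5.4 − 2X; n_B = X.
Summing: n_T = 6.4 − 2X.
With p_i = (n_i/n_T)P, Kp = p_B / (p_A p_D^2).
Substituting and setting equal to 0.0207 atm^-2 gives a polynomial in X; the root in (0,1) is X = 0.163.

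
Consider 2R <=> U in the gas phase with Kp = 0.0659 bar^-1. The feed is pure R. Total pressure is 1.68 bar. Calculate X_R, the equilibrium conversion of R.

Let X = conversion of R (basis 1 mol R); extent of reaction ξ = 0.5X.
At extent ξ: n_R = 1 − X; n_U = 0.5X.
Total moles n_T = 1 − 0.5X.
Mole fractions y_i = n_i/n_T; Kp = p_U / (p_R^2) with p_i = y_i·P.
Equating to 0.0659 bar^-1 and solving on 0 < X < 1: X = 0.167.

X = 0.167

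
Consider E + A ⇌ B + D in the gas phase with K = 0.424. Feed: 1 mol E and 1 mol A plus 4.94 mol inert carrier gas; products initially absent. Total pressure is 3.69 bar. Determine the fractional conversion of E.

Take 1 mol E as basis and let X be its fractional conversion, so ξ = X.
Moles: n_E = 1 − X; n_A = 1 − X; n_B = X; n_D = X; n_I = 4.94 (inert).
Total moles n_T = 6.94 (Δν = 0, constant).
y_i = n_i/n_T, p_i = y_i·P. K = p_B p_D / (p_E p_A).
Substituting and setting equal to 0.424 gives a polynomial in X; the root in (0,1) is X = 0.394.

X = 0.394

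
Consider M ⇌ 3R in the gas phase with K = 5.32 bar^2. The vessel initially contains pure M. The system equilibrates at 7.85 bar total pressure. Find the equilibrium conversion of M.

Basis: 1 mol M initially; let X = conversion of M. Extent ξ = X.
Species balance: n_M = 1 − X; n_R = 3X.
Summing: n_T = 1 + 2X.
With p_i = (n_i/n_T)P, K = p_R^3 / (p_M).
Equating to 5.32 bar^2 and solving on 0 < X < 1: X = 0.168.

X = 0.168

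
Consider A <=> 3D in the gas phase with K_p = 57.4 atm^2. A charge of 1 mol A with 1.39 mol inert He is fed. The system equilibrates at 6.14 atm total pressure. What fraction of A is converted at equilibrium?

X = 0.647

Take 1 mol A as basis and let X be its fractional conversion, so ξ = X.
Species balance: n_A = 1 − X; n_D = 3X; n_I = 1.39 (inert).
Total moles n_T = 2.39 + 2X.
Mole fractions y_i = n_i/n_T; K_p = p_D^3 / (p_A) with p_i = y_i·P.
Equating to 57.4 atm^2 and solving on 0 < X < 1: X = 0.647.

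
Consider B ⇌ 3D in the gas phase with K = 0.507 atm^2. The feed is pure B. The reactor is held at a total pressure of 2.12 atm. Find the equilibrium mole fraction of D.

y_D = 0.406

Let X = conversion of B (basis 1 mol B); extent of reaction ξ = X.
Mole table: n_B = 1 − X; n_D = 3X.
Summing: n_T = 1 + 2X.
y_i = n_i/n_T, p_i = y_i·P. K = p_D^3 / (p_B).
Setting this equal to 0.507 atm^2 and taking the physical root (0 < X < 1) gives X = 0.186.
Then n_D = 0.557, n_T = 1.37, so y_D = 0.406.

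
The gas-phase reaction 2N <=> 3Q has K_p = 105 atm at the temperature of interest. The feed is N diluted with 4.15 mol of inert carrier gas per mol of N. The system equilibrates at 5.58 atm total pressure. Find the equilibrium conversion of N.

X = 0.858

Take 1 mol N as basis and let X be its fractional conversion, so ξ = 0.5X.
Moles: n_N = 1 − X; n_Q = 1.5X; n_I = 4.15 (inert).
Total moles n_T = 5.15 + 0.5X.
y_i = n_i/n_T, p_i = y_i·P. K_p = p_Q^3 / (p_N^2).
Setting this equal to 105 atm and taking the physical root (0 < X < 1) gives X = 0.858.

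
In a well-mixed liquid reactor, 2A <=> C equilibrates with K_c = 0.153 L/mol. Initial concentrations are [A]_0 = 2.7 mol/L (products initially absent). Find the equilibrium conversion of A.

Let X = conversion of A; extent ξ = 2.7X/2 mol/L.
Concentrations: [A] = 2.7 − 2.7X; [C] = 1.35X.
K_c = [C] / ([A]^2).
Setting equal to 0.153 and solving for X on (0,1) gives X = 0.350.

X = 0.350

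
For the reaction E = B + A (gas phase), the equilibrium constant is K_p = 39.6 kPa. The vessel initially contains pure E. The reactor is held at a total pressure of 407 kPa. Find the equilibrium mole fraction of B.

y_B = 0.229

Take 1 mol E as basis and let X be its fractional conversion, so ξ = X.
Mole table: n_E = 1 − X; n_B = X; n_A = X.
Total moles n_T = 1 + X.
Mole fractions y_i = n_i/n_T; K_p = p_B p_A / (p_E) with p_i = y_i·P.
Substituting and setting equal to 39.6 kPa gives a polynomial in X; the root in (0,1) is X = 0.298.
Then n_B = 0.298, n_T = 1.3, so y_B = 0.229.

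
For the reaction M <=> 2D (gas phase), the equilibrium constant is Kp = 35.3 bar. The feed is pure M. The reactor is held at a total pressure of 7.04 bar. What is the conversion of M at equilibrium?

X = 0.746

Let X = conversion of M (basis 1 mol M); extent of reaction ξ = X.
Mole table: n_M = 1 − X; n_D = 2X.
Total moles n_T = 1 + X.
With p_i = (n_i/n_T)P, Kp = p_D^2 / (p_M).
Substituting and setting equal to 35.3 bar gives a polynomial in X; the root in (0,1) is X = 0.746.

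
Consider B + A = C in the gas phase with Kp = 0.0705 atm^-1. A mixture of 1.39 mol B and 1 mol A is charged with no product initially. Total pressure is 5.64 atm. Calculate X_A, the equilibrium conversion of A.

Basis: 1 mol A initially; let X = conversion of A. Extent ξ = X.
Species balance: n_B = 1.39 − X; n_A = 1 − X; n_C = X.
Summing: n_T = 2.39 − X.
Mole fractions y_i = n_i/n_T; Kp = p_C / (p_B p_A) with p_i = y_i·P.
Substituting and setting equal to 0.0705 atm^-1 gives a polynomial in X; the root in (0,1) is X = 0.179.

X = 0.179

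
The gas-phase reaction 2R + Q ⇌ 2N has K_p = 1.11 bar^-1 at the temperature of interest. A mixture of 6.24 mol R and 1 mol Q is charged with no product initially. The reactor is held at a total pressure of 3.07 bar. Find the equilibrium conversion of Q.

X = 0.786

Take 1 mol Q as basis and let X be its fractional conversion, so ξ = X.
Species balance: n_R = 6.24 − 2X; n_Q = 1 − X; n_N = 2X.
Summing: n_T = 7.24 − X.
Mole fractions y_i = n_i/n_T; K_p = p_N^2 / (p_R^2 p_Q) with p_i = y_i·P.
Equating to 1.11 bar^-1 and solving on 0 < X < 1: X = 0.786.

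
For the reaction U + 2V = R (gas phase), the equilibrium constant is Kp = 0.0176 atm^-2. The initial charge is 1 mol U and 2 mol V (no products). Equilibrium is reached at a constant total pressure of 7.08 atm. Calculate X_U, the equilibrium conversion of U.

X = 0.242

Take 1 mol U as basis and let X be its fractional conversion, so ξ = X.
At extent ξ: n_U = 1 − X; n_V = 2 − 2X; n_R = X.
n_T = Σnᵢ = 3 − 2X.
Mole fractions y_i = n_i/n_T; Kp = p_R / (p_U p_V^2) with p_i = y_i·P.
Equating to 0.0176 atm^-2 and solving on 0 < X < 1: X = 0.242.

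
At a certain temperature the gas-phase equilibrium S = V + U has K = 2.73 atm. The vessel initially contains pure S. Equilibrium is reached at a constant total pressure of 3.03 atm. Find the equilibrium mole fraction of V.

y_V = 0.408

Let X = conversion of S (basis 1 mol S); extent of reaction ξ = X.
Mole table: n_S = 1 − X; n_V = X; n_U = X.
Summing: n_T = 1 + X.
Mole fractions y_i = n_i/n_T; K = p_V p_U / (p_S) with p_i = y_i·P.
Substituting and setting equal to 2.73 atm gives a polynomial in X; the root in (0,1) is X = 0.688.
Then n_V = 0.688, n_T = 1.69, so y_V = 0.408.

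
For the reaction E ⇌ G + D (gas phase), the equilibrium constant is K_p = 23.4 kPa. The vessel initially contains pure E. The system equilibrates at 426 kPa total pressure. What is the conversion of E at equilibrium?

Let X = conversion of E (basis 1 mol E); extent of reaction ξ = X.
Species balance: n_E = 1 − X; n_G = X; n_D = X.
Summing: n_T = 1 + X.
With p_i = (n_i/n_T)P, K_p = p_G p_D / (p_E).
This yields a degree-2 equation in X; solving on (0,1), X = 0.228.

X = 0.228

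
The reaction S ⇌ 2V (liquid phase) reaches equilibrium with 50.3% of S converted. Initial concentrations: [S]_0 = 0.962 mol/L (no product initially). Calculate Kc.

Let X = conversion of S.
Concentrations: [S] = 0.962 − 0.962X; [V] = 1.92X.
At X = 0.503: [S] = 0.478, [V] = 0.968.
Kc = [V]^2 / ([S]) = 1.96 mol/L.

Kc = 1.96 mol/L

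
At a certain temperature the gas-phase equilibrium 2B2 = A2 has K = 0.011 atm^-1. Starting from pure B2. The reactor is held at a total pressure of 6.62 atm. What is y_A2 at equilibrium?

y_A2 = 0.064

Basis: 1 mol B2 initially; let X = conversion of B2. Extent ξ = 0.5X.
Mole table: n_B2 = 1 − X; n_A2 = 0.5X.
n_T = Σnᵢ = 1 − 0.5X.
Mole fractions y_i = n_i/n_T; K = p_A2 / (p_B2^2) with p_i = y_i·P.
This yields a degree-2 equation in X; solving on (0,1), X = 0.120.
Then n_A2 = 0.06, n_T = 0.94, so y_A2 = 0.064.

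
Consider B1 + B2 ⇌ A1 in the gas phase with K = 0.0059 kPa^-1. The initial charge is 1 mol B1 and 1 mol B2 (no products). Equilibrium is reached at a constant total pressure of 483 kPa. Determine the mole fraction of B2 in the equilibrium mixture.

Take 1 mol B1 as basis and let X be its fractional conversion, so ξ = X.
Moles: n_B1 = 1 − X; n_B2 = 1 − X; n_A1 = X.
Total moles n_T = 2 − X.
y_i = n_i/n_T, p_i = y_i·P. K = p_A1 / (p_B1 p_B2).
This yields a degree-2 equation in X; solving on (0,1), X = 0.490.
Then n_B2 = 0.51, n_T = 1.51, so y_B2 = 0.338.

y_B2 = 0.338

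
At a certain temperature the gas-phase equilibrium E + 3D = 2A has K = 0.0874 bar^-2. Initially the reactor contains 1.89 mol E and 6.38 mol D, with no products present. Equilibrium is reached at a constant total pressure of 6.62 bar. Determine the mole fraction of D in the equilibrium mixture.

y_D = 0.550

Take 1.89 mol E as basis and let X be its fractional conversion, so ξ = 1.89X.
Moles: n_E = 1.89 − 1.89X; n_D = 6.38 − 5.67X; n_A = 3.78X.
Total moles n_T = 8.27 − 3.78X.
y_i = n_i/n_T, p_i = y_i·P. K = p_A^2 / (p_E p_D^3).
This yields a degree-4 equation in X; solving on (0,1), X = 0.511.
Then n_D = 3.48, n_T = 6.34, so y_D = 0.550.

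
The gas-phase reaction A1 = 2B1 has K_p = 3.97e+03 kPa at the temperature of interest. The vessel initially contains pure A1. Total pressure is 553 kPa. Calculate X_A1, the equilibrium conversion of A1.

Let X = conversion of A1 (basis 1 mol A1); extent of reaction ξ = X.
Moles: n_A1 = 1 − X; n_B1 = 2X.
Summing: n_T = 1 + X.
y_i = n_i/n_T, p_i = y_i·P. K_p = p_B1^2 / (p_A1).
Equating to 3.97e+03 kPa and solving on 0 < X < 1: X = 0.801.

X = 0.801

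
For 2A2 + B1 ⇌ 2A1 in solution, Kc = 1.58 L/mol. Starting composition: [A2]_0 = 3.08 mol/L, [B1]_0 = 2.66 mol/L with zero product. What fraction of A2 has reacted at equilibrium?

X = 0.621

Let X = conversion of A2; extent ξ = 3.08X/2 mol/L.
Concentrations: [A2] = 3.08 − 3.08X; [B1] = 2.66 − 1.54X; [A1] = 3.08X.
Kc = [A1]^2 / ([A2]^2 [B1]).
This equals 1.58 at X = 0.621 (the root in 0 < X < 1).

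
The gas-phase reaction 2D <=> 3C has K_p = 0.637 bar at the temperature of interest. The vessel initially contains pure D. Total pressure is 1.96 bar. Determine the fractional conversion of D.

Take 1 mol D as basis and let X be its fractional conversion, so ξ = 0.5X.
Moles: n_D = 1 − X; n_C = 1.5X.
n_T = Σnᵢ = 1 + 0.5X.
Mole fractions y_i = n_i/n_T; K_p = p_C^3 / (p_D^2) with p_i = y_i·P.
Equating to 0.637 bar and solving on 0 < X < 1: X = 0.360.

X = 0.360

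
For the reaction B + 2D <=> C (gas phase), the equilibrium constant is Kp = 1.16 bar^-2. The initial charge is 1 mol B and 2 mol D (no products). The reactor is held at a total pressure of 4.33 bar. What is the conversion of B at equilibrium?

Basis: 1 mol B initially; let X = conversion of B. Extent ξ = X.
Species balance: n_B = 1 − X; n_D = 2 − 2X; n_C = X.
Total moles n_T = 3 − 2X.
y_i = n_i/n_T, p_i = y_i·P. Kp = p_C / (p_B p_D^2).
Equating to 1.16 bar^-2 and solving on 0 < X < 1: X = 0.729.

X = 0.729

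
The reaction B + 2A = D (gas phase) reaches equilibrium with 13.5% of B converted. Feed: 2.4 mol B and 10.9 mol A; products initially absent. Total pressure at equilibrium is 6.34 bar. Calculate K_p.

K_p = 0.00591 bar^-2

Let X = conversion of B (basis 2.4 mol B); extent of reaction ξ = 2.4X.
Mole table: n_B = 2.4 − 2.4X; n_A = 10.9 − 4.8X; n_D = 2.4X.
Total moles n_T = 13.3 − 4.8X.
At X = 0.135: n_B = 2.08, n_A = 10.3, n_D = 0.324, n_T = 12.7.
p_i = (n_i/n_T)·P. K_p = p_D / (p_B p_A^2) = 0.00591 bar^-2.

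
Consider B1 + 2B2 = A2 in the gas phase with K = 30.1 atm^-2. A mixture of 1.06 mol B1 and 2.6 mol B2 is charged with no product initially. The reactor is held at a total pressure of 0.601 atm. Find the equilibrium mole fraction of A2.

y_A2 = 0.366

Basis: 1.06 mol B1 initially; let X = conversion of B1. Extent ξ = 1.06X.
Moles: n_B1 = 1.06 − 1.06X; n_B2 = 2.6 − 2.12X; n_A2 = 1.06X.
Summing: n_T = 3.66 − 2.12X.
Mole fractions y_i = n_i/n_T; K = p_A2 / (p_B1 p_B2^2) with p_i = y_i·P.
Equating to 30.1 atm^-2 and solving on 0 < X < 1: X = 0.730.
Then n_A2 = 0.774, n_T = 2.11, so y_A2 = 0.366.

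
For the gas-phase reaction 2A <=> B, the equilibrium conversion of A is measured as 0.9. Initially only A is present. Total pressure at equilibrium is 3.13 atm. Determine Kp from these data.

Basis: 1 mol A initially; let X = conversion of A. Extent ξ = 0.5X.
At extent ξ: n_A = 1 − X; n_B = 0.5X.
Summing: n_T = 1 − 0.5X.
At X = 0.9: n_A = 0.1, n_B = 0.45, n_T = 0.55.
p_i = (n_i/n_T)·P. Kp = p_B / (p_A^2) = 7.91 atm^-1.

Kp = 7.91 atm^-1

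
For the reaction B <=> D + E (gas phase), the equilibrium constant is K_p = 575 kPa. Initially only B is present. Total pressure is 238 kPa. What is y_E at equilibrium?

Let X = conversion of B (basis 1 mol B); extent of reaction ξ = X.
Species balance: n_B = 1 − X; n_D = X; n_E = X.
n_T = Σnᵢ = 1 + X.
With p_i = (n_i/n_T)P, K_p = p_D p_E / (p_B).
Substituting and setting equal to 575 kPa gives a polynomial in X; the root in (0,1) is X = 0.841.
Then n_E = 0.841, n_T = 1.84, so y_E = 0.457.

y_E = 0.457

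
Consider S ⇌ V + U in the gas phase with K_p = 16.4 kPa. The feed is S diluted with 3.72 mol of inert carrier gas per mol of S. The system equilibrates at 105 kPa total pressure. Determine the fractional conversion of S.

Basis: 1 mol S initially; let X = conversion of S. Extent ξ = X.
Mole table: n_S = 1 − X; n_V = X; n_U = X; n_I = 3.72 (inert).
Summing: n_T = 4.72 + X.
y_i = n_i/n_T, p_i = y_i·P. K_p = p_V p_U / (p_S).
This yields a degree-2 equation in X; solving on (0,1), X = 0.586.

X = 0.586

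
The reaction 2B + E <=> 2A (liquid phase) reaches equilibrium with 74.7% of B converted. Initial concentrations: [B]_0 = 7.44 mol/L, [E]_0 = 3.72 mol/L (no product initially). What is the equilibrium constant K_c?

Let X = conversion of B.
Concentrations: [B] = 7.44 − 7.44X; [E] = 3.72 − 3.72X; [A] = 7.44X.
At X = 0.747: [B] = 1.88, [E] = 0.941, [A] = 5.56.
K_c = [A]^2 / ([B]^2 [E]) = 9.26 L/mol.

K_c = 9.26 L/mol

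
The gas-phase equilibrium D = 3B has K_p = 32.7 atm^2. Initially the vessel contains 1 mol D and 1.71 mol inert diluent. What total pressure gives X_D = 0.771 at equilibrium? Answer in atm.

P = 3.31 atm

Take 1 mol D as basis and let X be its fractional conversion, so ξ = X.
Mole table: n_D = 1 − X; n_B = 3X; n_I = 1.71 (inert).
Summing: n_T = 2.71 + 2X.
K_p = p_B^3 / (p_D) with p_i = (n_i/n_T)·P.
At X = 0.771: the mole-fraction product g(X) = Π y_i^ν_i = 2.989. Since K_p = g(X)·P^{2}, P = (K_p/g)^(1/2) = (32.7/2.989)^(1/2) = 3.31 atm.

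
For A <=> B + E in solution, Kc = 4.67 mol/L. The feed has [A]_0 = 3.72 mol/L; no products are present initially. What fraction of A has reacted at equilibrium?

Let X = conversion of A; extent ξ = 3.72·X mol/L.
Concentrations: [A] = 3.72 − 3.72X; [B] = 3.72X; [E] = 3.72X.
Kc = [B] [E] / ([A]).
This equals 4.67 at X = 0.657 (the root in 0 < X < 1).

X = 0.657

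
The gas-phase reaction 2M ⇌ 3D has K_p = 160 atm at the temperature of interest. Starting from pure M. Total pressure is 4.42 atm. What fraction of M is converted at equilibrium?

X = 0.812

Let X = conversion of M (basis 1 mol M); extent of reaction ξ = 0.5X.
At extent ξ: n_M = 1 − X; n_D = 1.5X.
n_T = Σnᵢ = 1 + 0.5X.
y_i = n_i/n_T, p_i = y_i·P. K_p = p_D^3 / (p_M^2).
Equating to 160 atm and solving on 0 < X < 1: X = 0.812.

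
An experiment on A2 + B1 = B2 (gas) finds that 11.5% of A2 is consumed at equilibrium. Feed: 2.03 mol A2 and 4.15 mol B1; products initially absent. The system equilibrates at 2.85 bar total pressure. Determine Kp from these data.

Basis: 2.03 mol A2 initially; let X = conversion of A2. Extent ξ = 2.03X.
Moles: n_A2 = 2.03 − 2.03X; n_B1 = 4.15 − 2.03X; n_B2 = 2.03X.
Total moles n_T = 6.18 − 2.03X.
At X = 0.115: n_A2 = 1.8, n_B1 = 3.92, n_B2 = 0.233, n_T = 5.95.
p_i = (n_i/n_T)·P. Kp = p_B2 / (p_A2 p_B1) = 0.0692 bar^-1.

Kp = 0.0692 bar^-1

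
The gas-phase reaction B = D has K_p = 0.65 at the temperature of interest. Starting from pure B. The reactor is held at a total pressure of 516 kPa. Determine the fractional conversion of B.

X = 0.394

Let X = conversion of B (basis 1 mol B); extent of reaction ξ = X.
Species balance: n_B = 1 − X; n_D = X.
n_T stays at 1 (no change in mole number).
Mole fractions y_i = n_i/n_T; K_p = p_D / (p_B) with p_i = y_i·P.
Equating to 0.65 and solving on 0 < X < 1: X = 0.394.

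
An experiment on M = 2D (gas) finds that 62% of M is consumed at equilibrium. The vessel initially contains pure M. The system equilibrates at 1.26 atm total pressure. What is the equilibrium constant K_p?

Basis: 1 mol M initially; let X = conversion of M. Extent ξ = X.
Mole table: n_M = 1 − X; n_D = 2X.
Summing: n_T = 1 + X.
At X = 0.62: n_M = 0.38, n_D = 1.24, n_T = 1.62.
p_i = (n_i/n_T)·P. K_p = p_D^2 / (p_M) = 3.15 atm.

K_p = 3.15 atm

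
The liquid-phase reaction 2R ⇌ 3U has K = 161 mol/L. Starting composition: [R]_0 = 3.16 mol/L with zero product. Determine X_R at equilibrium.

Let X = conversion of R; extent ξ = 3.16X/2 mol/L.
Concentrations: [R] = 3.16 − 3.16X; [U] = 4.74X.
K = [U]^3 / ([R]^2).
Setting equal to 161 and solving for X on (0,1) gives X = 0.812.

X = 0.812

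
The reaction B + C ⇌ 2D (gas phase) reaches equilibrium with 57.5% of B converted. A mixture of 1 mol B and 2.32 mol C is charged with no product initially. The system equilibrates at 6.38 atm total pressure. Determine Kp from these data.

Basis: 1 mol B initially; let X = conversion of B. Extent ξ = X.
Moles: n_B = 1 − X; n_C = 2.32 − X; n_D = 2X.
n_T stays at 3.32 (no change in mole number).
At X = 0.575: n_B = 0.425, n_C = 1.74, n_D = 1.15, n_T = 3.32.
p_i = (n_i/n_T)·P. Kp = p_D^2 / (p_B p_C) = 1.78.

Kp = 1.78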